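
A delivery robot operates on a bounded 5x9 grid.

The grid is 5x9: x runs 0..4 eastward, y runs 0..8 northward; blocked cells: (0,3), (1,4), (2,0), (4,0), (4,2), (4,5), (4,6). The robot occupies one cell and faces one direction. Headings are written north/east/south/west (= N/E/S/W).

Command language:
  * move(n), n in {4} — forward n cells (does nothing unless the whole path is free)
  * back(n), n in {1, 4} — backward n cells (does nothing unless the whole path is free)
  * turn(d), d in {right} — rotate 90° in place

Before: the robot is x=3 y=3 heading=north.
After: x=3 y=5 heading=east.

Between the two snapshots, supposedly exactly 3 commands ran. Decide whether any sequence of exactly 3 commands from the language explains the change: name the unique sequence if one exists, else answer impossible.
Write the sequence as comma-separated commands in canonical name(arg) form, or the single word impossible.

impossible

all 64 sequences checked — none match.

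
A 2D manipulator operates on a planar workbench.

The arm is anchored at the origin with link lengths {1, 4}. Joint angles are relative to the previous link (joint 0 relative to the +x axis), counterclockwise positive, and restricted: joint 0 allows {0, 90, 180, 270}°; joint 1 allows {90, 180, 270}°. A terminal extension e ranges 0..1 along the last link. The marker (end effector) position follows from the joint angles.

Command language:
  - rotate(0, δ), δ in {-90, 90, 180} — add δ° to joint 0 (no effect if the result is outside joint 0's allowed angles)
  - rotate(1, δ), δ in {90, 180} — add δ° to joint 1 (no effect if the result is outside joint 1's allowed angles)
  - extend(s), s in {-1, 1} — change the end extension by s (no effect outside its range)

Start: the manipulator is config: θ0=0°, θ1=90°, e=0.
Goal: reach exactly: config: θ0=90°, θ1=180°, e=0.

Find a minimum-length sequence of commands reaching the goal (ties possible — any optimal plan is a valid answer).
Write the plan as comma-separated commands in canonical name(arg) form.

rotate(0, 90), rotate(1, 90)

t0: config: θ0=0°, θ1=90°, e=0
t=1 rotate(0, 90) ⇒ config: θ0=90°, θ1=90°, e=0
t=2 rotate(1, 90) ⇒ config: θ0=90°, θ1=180°, e=0
shorter routes all fall short; 2 is best.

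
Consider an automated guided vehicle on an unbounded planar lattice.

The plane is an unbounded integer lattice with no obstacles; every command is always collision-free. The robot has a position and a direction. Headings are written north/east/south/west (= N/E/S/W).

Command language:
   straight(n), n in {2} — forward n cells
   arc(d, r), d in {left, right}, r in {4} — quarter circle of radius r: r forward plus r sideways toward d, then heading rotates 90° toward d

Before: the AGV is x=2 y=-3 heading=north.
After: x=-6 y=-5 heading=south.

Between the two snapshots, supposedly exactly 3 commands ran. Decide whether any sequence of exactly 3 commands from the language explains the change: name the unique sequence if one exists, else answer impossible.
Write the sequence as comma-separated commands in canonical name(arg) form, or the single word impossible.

key: running straight(2) before arc(left, 4) would end elsewhere — order is forced
from: x=2 y=-3 heading=north
step 1 (arc(left, 4)): x=-2 y=1 heading=west
step 2 (arc(left, 4)): x=-6 y=-3 heading=south
step 3 (straight(2)): x=-6 y=-5 heading=south
all 27 alternatives checked — unique.

arc(left, 4), arc(left, 4), straight(2)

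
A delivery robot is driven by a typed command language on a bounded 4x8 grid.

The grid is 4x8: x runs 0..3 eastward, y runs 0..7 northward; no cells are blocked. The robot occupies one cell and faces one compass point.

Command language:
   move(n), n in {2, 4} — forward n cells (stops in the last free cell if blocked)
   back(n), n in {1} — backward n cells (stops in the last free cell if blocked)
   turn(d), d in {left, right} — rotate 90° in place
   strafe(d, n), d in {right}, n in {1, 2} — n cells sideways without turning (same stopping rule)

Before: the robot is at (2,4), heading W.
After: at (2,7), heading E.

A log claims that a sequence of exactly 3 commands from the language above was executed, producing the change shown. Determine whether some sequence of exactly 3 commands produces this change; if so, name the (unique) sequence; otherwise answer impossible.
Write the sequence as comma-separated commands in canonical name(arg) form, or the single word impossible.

key: cell and facing (now E) both changed — the 3 commands mix motion and turning
from: at (2,4), heading W
t=1 turn(right) ⇒ at (2,4), heading N
t=2 move(4) ⇒ at (2,7), heading N
t=3 turn(right) ⇒ at (2,7), heading E
all 343 alternatives checked — unique.

turn(right), move(4), turn(right)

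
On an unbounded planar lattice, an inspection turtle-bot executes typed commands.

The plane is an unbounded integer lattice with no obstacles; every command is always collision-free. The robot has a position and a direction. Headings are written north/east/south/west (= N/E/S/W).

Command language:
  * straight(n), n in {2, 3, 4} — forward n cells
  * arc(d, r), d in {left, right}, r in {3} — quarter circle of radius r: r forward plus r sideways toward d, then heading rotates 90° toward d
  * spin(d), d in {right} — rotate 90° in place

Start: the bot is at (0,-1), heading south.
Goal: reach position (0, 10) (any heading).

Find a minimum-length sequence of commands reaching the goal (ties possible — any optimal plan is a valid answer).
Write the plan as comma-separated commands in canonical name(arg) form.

begin: at (0,-1), heading south
[1] after spin(right): at (0,-1), heading west
[2] after arc(right, 3): at (-3,2), heading north
[3] after straight(3): at (-3,5), heading north
[4] after straight(2): at (-3,7), heading north
[5] after arc(right, 3): at (0,10), heading east
no 4-step plan works, so 5 is optimal.

spin(right), arc(right, 3), straight(3), straight(2), arc(right, 3)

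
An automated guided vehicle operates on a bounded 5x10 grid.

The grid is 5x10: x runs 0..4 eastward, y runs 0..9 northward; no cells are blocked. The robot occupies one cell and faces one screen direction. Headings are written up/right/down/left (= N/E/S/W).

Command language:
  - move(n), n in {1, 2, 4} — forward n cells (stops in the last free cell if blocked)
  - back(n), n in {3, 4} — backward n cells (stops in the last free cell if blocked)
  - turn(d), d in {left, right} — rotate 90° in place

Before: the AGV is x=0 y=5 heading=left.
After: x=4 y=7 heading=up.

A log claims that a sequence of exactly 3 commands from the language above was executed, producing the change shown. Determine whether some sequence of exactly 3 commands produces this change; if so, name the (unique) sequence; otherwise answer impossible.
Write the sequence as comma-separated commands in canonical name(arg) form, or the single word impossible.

back(4), turn(right), move(2)

key: position moved to (4,7) AND the heading swung to N — translation plus rotation needed
begin: x=0 y=5 heading=left
step 1 (back(4)): x=4 y=5 heading=left
step 2 (turn(right)): x=4 y=5 heading=up
step 3 (move(2)): x=4 y=7 heading=up
no other 3-command option fits: unique.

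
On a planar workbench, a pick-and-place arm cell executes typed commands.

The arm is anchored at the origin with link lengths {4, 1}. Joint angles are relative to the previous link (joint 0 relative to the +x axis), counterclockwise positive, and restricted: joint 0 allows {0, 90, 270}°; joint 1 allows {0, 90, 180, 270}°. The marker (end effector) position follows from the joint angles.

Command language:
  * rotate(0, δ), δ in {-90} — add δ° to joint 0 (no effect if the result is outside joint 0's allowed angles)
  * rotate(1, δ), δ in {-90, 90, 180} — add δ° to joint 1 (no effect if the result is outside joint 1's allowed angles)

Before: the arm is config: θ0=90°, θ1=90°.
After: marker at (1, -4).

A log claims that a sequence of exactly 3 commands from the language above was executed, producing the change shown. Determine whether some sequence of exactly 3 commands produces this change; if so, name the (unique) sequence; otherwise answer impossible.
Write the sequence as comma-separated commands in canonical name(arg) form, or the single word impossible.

rotate(0, -90), rotate(0, -90), rotate(0, -90)

t0: config: θ0=90°, θ1=90°
[1] after rotate(0, -90): config: θ0=0°, θ1=90°
[2] after rotate(0, -90): config: θ0=270°, θ1=90°
[3] after rotate(0, -90): config: θ0=270°, θ1=90°
uniquely the one of 64 3-step routes that fits.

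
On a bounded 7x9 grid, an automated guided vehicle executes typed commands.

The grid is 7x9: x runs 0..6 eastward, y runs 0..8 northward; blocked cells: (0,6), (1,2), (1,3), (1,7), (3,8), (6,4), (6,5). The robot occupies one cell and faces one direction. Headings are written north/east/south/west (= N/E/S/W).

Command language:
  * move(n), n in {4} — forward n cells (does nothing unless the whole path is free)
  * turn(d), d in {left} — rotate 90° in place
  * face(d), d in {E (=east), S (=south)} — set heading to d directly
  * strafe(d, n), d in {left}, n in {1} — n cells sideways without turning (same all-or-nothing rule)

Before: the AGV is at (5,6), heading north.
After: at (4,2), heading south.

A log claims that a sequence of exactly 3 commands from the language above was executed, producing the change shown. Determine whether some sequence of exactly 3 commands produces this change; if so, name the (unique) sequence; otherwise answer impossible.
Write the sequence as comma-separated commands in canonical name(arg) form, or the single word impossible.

key: position moved to (4,2) AND the heading swung to S — translation plus rotation needed
begin: at (5,6), heading north
step 1 (strafe(left, 1)): at (4,6), heading north
step 2 (face(S)): at (4,6), heading south
step 3 (move(4)): at (4,2), heading south
no rival 3-sequence matches.

strafe(left, 1), face(S), move(4)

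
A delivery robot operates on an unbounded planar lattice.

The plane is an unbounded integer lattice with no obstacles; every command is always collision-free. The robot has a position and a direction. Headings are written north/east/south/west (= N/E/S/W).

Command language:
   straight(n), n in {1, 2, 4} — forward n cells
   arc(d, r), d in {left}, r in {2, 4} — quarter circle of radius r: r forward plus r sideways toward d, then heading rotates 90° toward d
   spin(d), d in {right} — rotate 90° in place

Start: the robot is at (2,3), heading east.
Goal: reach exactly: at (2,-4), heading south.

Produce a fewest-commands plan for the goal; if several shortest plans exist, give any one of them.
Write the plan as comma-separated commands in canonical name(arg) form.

from: at (2,3), heading east
1. spin(right) → at (2,3), heading south
2. straight(1) → at (2,2), heading south
3. straight(2) → at (2,0), heading south
4. straight(4) → at (2,-4), heading south
shorter routes all fall short; 4 is best.

spin(right), straight(1), straight(2), straight(4)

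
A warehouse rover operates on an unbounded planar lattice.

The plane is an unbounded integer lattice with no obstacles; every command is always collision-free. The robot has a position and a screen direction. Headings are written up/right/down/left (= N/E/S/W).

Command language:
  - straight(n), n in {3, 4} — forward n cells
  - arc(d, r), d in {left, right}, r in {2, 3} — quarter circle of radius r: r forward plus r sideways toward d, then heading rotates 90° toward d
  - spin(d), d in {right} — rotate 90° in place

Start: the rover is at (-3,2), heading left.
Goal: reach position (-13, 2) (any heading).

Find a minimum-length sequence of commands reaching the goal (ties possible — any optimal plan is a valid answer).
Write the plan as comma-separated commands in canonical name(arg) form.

straight(3), straight(3), straight(4)

t0: at (-3,2), heading left
t=1 straight(3) ⇒ at (-6,2), heading left
t=2 straight(3) ⇒ at (-9,2), heading left
t=3 straight(4) ⇒ at (-13,2), heading left
no 2-step plan works, so 3 is optimal.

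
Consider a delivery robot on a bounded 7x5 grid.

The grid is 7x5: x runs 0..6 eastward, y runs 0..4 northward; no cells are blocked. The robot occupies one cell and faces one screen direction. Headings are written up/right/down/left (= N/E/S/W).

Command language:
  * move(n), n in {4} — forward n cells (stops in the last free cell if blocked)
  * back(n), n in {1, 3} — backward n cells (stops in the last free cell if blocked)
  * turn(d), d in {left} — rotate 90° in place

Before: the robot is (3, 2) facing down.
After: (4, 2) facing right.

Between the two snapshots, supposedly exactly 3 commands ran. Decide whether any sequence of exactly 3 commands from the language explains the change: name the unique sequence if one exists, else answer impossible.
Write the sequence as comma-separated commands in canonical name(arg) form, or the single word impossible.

key: order matters: swapping turn(left) and move(4) lands elsewhere
t0: (3, 2) facing down
[1] after turn(left): (3, 2) facing right
[2] after back(3): (0, 2) facing right
[3] after move(4): (4, 2) facing right
uniquely the one of 64 3-step routes that fits.

turn(left), back(3), move(4)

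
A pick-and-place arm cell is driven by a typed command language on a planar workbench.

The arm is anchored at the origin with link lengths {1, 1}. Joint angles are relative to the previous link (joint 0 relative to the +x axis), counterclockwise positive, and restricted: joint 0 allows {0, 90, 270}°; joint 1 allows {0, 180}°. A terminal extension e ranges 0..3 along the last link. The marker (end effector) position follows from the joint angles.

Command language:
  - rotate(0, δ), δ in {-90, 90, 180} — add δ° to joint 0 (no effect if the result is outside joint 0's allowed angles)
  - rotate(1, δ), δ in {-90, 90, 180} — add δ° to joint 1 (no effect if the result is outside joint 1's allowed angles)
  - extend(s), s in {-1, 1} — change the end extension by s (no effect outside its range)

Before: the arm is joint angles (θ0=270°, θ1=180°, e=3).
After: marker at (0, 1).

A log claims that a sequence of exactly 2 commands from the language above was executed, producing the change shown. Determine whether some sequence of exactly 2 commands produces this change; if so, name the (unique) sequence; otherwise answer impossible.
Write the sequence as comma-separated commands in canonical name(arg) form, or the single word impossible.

initial: joint angles (θ0=270°, θ1=180°, e=3)
1. extend(-1) → joint angles (θ0=270°, θ1=180°, e=2)
2. extend(-1) → joint angles (θ0=270°, θ1=180°, e=1)
no other 2-command option fits: unique.

extend(-1), extend(-1)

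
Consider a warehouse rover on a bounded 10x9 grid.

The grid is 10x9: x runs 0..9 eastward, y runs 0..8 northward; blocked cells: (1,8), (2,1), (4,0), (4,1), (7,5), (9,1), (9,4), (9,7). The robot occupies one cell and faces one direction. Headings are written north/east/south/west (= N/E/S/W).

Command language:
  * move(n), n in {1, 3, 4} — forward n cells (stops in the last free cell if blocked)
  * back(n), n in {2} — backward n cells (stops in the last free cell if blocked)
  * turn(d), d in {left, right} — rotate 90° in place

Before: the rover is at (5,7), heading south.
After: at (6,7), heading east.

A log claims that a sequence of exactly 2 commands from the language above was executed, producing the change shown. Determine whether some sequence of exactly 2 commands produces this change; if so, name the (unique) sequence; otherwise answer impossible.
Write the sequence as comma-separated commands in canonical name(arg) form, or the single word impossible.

turn(left), move(1)

key: running move(1) before turn(left) would end elsewhere — order is forced
from: at (5,7), heading south
1. turn(left) → at (5,7), heading east
2. move(1) → at (6,7), heading east
no rival 2-sequence matches.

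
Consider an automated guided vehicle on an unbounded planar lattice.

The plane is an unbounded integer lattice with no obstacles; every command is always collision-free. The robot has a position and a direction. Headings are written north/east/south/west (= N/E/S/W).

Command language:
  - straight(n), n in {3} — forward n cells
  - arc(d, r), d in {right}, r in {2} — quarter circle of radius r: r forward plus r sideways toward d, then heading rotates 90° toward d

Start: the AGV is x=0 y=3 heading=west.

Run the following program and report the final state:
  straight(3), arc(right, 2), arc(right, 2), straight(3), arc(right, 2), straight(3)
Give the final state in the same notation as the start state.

t0: x=0 y=3 heading=west
t=1 straight(3) ⇒ x=-3 y=3 heading=west
t=2 arc(right, 2) ⇒ x=-5 y=5 heading=north
t=3 arc(right, 2) ⇒ x=-3 y=7 heading=east
t=4 straight(3) ⇒ x=0 y=7 heading=east
t=5 arc(right, 2) ⇒ x=2 y=5 heading=south
t=6 straight(3) ⇒ x=2 y=2 heading=south

x=2 y=2 heading=south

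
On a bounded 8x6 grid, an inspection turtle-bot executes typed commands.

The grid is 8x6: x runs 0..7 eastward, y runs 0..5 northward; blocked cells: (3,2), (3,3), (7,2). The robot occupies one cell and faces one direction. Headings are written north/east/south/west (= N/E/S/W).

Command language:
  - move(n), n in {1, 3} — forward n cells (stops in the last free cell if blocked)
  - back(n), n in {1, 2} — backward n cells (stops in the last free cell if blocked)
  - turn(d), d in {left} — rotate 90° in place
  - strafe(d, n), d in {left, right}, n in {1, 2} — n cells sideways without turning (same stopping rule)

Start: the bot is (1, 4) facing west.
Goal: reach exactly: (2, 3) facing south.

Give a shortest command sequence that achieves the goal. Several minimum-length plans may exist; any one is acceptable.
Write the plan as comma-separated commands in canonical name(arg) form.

strafe(left, 1), back(2), turn(left)

start: (1, 4) facing west
[1] after strafe(left, 1): (1, 3) facing west
[2] after back(2): (2, 3) facing west
[3] after turn(left): (2, 3) facing south
no 2-step plan works, so 3 is optimal.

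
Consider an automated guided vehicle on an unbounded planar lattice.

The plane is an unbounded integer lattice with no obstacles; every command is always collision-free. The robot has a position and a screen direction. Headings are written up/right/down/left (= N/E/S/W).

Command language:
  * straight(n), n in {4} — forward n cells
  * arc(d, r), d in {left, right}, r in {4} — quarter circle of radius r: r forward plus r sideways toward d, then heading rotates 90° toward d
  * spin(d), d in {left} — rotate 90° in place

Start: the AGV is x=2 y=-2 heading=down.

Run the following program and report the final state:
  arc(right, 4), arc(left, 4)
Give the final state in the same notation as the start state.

begin: x=2 y=-2 heading=down
[1] after arc(right, 4): x=-2 y=-6 heading=left
[2] after arc(left, 4): x=-6 y=-10 heading=down

x=-6 y=-10 heading=down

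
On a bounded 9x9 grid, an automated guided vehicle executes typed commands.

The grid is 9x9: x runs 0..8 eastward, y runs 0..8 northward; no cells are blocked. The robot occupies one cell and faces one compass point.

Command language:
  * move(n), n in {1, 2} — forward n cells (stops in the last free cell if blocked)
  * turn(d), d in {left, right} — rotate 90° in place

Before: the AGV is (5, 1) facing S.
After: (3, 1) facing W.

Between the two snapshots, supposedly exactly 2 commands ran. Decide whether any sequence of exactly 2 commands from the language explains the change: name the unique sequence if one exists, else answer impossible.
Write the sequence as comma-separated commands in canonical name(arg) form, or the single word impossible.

turn(right), move(2)

key: order matters: swapping turn(right) and move(2) lands elsewhere
start: (5, 1) facing S
t=1 turn(right) ⇒ (5, 1) facing W
t=2 move(2) ⇒ (3, 1) facing W
no rival 2-sequence matches.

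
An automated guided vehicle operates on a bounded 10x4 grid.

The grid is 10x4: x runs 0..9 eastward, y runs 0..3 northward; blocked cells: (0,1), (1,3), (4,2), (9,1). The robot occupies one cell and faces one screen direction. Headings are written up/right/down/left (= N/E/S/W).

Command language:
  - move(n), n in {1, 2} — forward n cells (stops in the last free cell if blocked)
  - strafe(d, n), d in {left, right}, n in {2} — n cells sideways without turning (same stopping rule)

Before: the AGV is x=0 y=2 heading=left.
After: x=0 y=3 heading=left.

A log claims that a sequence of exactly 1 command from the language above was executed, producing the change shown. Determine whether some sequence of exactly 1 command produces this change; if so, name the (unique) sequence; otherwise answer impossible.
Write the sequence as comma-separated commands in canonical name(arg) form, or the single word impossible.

strafe(right, 2)

key: strafe(right, 2) runs into the grid edge before its full distance
t0: x=0 y=2 heading=left
step 1 (strafe(right, 2)): x=0 y=3 heading=left
no rival 1-sequence matches.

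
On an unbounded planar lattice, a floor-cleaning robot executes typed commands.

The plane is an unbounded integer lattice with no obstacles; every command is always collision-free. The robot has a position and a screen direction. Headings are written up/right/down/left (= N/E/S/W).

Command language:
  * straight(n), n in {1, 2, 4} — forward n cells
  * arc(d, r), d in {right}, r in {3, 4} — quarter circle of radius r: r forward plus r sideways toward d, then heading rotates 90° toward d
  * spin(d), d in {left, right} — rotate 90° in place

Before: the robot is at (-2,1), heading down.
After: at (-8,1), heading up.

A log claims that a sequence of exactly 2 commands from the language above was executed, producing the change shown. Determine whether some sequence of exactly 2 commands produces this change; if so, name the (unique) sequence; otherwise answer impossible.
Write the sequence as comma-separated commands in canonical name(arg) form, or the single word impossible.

key: cell and facing (now N) both changed — the 2 commands mix motion and turning
start: at (-2,1), heading down
[1] after arc(right, 3): at (-5,-2), heading left
[2] after arc(right, 3): at (-8,1), heading up
no other 2-command option fits: unique.

arc(right, 3), arc(right, 3)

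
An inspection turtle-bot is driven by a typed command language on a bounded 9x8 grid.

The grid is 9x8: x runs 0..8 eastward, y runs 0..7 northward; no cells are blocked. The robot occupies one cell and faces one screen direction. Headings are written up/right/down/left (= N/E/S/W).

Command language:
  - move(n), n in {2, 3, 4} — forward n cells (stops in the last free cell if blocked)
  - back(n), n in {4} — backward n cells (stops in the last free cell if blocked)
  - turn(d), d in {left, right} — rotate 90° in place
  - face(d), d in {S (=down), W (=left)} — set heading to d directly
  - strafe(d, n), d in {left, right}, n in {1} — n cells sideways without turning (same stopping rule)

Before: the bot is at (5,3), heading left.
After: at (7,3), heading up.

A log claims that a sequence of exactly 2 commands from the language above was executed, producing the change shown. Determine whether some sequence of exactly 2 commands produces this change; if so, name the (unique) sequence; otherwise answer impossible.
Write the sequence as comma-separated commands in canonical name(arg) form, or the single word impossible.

impossible

no 2-step route produces this change.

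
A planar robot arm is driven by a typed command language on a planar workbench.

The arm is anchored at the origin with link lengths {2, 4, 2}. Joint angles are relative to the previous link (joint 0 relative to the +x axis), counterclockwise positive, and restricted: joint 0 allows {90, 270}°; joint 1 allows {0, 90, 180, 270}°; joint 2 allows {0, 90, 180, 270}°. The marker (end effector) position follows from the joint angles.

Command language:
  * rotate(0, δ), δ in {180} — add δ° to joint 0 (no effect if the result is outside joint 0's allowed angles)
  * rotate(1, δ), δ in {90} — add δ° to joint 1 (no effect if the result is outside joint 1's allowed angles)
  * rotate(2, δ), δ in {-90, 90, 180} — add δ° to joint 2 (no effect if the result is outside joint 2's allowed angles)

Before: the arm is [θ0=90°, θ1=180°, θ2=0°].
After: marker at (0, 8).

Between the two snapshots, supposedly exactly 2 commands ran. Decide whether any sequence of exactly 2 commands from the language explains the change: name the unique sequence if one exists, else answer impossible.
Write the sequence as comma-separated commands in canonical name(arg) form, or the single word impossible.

rotate(1, 90), rotate(1, 90)

from: [θ0=90°, θ1=180°, θ2=0°]
1. rotate(1, 90) → [θ0=90°, θ1=270°, θ2=0°]
2. rotate(1, 90) → [θ0=90°, θ1=0°, θ2=0°]
all 25 alternatives checked — unique.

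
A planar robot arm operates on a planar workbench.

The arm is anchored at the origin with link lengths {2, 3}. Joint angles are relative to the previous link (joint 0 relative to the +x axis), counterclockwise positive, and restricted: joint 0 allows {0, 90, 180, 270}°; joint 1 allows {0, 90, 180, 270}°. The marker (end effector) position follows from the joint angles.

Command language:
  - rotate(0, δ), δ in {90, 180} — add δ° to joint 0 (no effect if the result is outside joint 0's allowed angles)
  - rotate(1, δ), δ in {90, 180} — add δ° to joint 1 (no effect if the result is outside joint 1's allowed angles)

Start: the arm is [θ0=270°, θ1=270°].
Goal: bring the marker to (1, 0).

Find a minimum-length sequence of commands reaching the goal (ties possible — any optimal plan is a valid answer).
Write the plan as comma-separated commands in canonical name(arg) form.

start: [θ0=270°, θ1=270°]
1. rotate(1, 180) → [θ0=270°, θ1=90°]
2. rotate(1, 90) → [θ0=270°, θ1=180°]
3. rotate(0, 90) → [θ0=0°, θ1=180°]
4. rotate(0, 180) → [θ0=180°, θ1=180°]
nothing shorter than 4 reaches the goal.

rotate(1, 180), rotate(1, 90), rotate(0, 90), rotate(0, 180)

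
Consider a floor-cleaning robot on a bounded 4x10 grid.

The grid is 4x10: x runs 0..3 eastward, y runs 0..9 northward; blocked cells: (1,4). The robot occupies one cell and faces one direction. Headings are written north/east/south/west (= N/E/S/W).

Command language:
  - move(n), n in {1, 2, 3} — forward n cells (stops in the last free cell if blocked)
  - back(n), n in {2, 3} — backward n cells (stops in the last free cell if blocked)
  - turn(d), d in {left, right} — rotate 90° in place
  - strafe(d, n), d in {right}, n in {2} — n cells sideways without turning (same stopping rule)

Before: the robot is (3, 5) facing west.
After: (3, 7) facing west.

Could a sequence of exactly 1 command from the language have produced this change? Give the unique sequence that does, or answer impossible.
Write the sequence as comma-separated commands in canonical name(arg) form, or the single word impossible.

key: still facing W — the one step turns nothing
begin: (3, 5) facing west
step 1 (strafe(right, 2)): (3, 7) facing west
no other 1-command option fits: unique.

strafe(right, 2)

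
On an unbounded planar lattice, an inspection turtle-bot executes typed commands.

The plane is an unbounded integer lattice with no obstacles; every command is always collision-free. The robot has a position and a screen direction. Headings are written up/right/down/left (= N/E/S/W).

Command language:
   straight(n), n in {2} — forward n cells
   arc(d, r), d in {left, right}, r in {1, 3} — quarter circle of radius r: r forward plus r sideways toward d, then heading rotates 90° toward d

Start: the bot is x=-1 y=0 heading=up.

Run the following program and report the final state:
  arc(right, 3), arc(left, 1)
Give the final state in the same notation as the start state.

x=3 y=4 heading=up

t0: x=-1 y=0 heading=up
1. arc(right, 3) → x=2 y=3 heading=right
2. arc(left, 1) → x=3 y=4 heading=up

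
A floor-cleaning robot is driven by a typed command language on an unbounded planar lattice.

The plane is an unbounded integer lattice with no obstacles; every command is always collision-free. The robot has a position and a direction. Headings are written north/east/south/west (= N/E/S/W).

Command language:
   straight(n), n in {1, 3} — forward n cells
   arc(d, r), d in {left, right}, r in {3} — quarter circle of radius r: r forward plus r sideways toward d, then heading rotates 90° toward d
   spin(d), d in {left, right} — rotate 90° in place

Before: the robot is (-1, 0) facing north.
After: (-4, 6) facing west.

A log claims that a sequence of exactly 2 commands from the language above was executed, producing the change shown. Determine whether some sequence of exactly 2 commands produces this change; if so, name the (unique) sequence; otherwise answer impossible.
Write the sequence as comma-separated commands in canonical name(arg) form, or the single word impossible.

straight(3), arc(left, 3)

key: cell and facing (now W) both changed — the 2 commands mix motion and turning
begin: (-1, 0) facing north
1. straight(3) → (-1, 3) facing north
2. arc(left, 3) → (-4, 6) facing west
no other 2-command option fits: unique.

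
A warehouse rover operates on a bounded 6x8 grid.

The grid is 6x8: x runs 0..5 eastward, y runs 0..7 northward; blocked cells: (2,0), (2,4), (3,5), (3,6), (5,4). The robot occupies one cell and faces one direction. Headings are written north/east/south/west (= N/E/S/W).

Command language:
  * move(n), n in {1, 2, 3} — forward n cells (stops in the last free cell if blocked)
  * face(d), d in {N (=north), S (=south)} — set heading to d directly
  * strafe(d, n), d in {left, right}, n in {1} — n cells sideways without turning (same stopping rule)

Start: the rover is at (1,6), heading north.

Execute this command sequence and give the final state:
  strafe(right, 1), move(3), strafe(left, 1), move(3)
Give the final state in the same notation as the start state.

begin: at (1,6), heading north
1. strafe(right, 1) → at (2,6), heading north
2. move(3) → at (2,7), heading north
3. strafe(left, 1) → at (1,7), heading north
4. move(3) → at (1,7), heading north

at (1,7), heading north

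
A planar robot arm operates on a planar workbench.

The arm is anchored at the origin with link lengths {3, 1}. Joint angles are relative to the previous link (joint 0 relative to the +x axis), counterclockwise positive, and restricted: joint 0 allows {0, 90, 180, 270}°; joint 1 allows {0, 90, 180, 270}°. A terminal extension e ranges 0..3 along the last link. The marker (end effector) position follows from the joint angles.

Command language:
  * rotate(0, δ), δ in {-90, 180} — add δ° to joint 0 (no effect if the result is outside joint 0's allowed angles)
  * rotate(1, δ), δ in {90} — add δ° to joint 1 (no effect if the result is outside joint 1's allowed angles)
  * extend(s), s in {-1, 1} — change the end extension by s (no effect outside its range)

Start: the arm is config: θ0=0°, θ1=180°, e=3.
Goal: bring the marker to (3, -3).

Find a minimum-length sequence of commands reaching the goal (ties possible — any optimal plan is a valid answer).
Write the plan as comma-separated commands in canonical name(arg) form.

extend(-1), rotate(1, 90)

t0: config: θ0=0°, θ1=180°, e=3
step 1 (extend(-1)): config: θ0=0°, θ1=180°, e=2
step 2 (rotate(1, 90)): config: θ0=0°, θ1=270°, e=2
nothing shorter than 2 reaches the goal.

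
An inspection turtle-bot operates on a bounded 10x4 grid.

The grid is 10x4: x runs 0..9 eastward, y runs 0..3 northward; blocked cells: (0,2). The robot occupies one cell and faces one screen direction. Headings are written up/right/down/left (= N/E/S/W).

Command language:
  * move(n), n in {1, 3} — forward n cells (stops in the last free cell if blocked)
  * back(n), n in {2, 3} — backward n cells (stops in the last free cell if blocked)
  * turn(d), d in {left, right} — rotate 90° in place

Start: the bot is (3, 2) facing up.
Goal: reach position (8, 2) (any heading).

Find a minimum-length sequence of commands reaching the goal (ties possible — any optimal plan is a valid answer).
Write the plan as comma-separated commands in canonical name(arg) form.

turn(left), back(2), back(3)

begin: (3, 2) facing up
[1] after turn(left): (3, 2) facing left
[2] after back(2): (5, 2) facing left
[3] after back(3): (8, 2) facing left
shorter routes all fall short; 3 is best.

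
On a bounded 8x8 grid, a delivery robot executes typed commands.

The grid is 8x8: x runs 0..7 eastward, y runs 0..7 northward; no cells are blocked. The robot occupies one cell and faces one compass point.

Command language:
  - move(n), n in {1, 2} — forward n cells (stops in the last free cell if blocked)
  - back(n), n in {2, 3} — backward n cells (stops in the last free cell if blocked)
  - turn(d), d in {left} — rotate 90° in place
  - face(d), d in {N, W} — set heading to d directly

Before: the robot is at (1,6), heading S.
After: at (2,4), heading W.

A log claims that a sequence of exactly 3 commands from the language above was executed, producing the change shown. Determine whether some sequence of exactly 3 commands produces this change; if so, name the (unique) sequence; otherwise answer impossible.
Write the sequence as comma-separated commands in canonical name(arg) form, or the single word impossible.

impossible

every 3-command combo misses the target.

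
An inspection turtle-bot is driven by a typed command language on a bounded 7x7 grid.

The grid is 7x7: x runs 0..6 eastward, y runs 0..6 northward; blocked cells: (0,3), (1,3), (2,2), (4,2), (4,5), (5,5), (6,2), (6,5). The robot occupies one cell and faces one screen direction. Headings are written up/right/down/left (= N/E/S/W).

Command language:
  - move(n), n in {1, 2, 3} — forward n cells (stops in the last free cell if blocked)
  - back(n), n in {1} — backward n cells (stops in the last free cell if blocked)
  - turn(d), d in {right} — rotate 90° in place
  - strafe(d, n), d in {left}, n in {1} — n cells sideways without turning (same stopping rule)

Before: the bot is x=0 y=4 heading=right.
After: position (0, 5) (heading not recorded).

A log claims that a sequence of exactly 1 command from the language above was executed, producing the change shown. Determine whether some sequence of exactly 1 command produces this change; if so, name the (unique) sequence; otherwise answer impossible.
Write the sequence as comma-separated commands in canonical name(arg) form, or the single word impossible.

begin: x=0 y=4 heading=right
[1] after strafe(left, 1): x=0 y=5 heading=right
no other 1-command option fits: unique.

strafe(left, 1)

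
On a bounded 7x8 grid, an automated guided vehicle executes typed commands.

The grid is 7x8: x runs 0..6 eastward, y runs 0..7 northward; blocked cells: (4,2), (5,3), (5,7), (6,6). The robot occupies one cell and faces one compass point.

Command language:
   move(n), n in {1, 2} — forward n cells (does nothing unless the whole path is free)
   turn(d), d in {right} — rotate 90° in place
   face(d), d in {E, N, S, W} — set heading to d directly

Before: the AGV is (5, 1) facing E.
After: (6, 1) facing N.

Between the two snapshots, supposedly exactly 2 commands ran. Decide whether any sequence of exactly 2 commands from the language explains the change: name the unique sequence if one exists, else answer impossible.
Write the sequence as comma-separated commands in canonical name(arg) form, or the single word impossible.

key: running face(N) before move(1) would end elsewhere — order is forced
begin: (5, 1) facing E
1. move(1) → (6, 1) facing E
2. face(N) → (6, 1) facing N
all 49 alternatives checked — unique.

move(1), face(N)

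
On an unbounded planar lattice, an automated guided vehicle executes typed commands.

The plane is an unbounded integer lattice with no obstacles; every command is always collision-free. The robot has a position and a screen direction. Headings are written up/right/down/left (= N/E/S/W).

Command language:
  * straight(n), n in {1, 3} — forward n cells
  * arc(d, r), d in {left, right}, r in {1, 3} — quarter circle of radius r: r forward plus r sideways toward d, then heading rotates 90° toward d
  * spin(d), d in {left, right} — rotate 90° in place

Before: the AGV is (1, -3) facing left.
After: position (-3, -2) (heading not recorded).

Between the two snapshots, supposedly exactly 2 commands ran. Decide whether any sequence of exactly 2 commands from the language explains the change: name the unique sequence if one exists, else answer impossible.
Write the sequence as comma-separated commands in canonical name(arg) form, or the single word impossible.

key: order matters: swapping straight(3) and arc(right, 1) lands elsewhere
from: (1, -3) facing left
step 1 (straight(3)): (-2, -3) facing left
step 2 (arc(right, 1)): (-3, -2) facing up
no other 2-command option fits: unique.

straight(3), arc(right, 1)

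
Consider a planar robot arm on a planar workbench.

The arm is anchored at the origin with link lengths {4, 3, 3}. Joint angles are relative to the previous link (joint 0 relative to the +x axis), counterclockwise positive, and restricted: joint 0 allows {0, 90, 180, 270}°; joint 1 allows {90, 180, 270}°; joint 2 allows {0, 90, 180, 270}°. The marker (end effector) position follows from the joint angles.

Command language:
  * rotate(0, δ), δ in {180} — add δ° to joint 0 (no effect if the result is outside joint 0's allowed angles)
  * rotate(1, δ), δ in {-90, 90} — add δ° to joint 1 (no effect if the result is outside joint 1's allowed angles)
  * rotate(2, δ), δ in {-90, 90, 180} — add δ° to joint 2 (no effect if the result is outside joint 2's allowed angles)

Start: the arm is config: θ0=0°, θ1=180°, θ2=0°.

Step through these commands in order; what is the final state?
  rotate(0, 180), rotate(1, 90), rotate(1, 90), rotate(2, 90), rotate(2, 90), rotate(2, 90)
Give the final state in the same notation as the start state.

config: θ0=180°, θ1=270°, θ2=270°

t0: config: θ0=0°, θ1=180°, θ2=0°
t=1 rotate(0, 180) ⇒ config: θ0=180°, θ1=180°, θ2=0°
t=2 rotate(1, 90) ⇒ config: θ0=180°, θ1=270°, θ2=0°
t=3 rotate(1, 90) ⇒ config: θ0=180°, θ1=270°, θ2=0°
t=4 rotate(2, 90) ⇒ config: θ0=180°, θ1=270°, θ2=90°
t=5 rotate(2, 90) ⇒ config: θ0=180°, θ1=270°, θ2=180°
t=6 rotate(2, 90) ⇒ config: θ0=180°, θ1=270°, θ2=270°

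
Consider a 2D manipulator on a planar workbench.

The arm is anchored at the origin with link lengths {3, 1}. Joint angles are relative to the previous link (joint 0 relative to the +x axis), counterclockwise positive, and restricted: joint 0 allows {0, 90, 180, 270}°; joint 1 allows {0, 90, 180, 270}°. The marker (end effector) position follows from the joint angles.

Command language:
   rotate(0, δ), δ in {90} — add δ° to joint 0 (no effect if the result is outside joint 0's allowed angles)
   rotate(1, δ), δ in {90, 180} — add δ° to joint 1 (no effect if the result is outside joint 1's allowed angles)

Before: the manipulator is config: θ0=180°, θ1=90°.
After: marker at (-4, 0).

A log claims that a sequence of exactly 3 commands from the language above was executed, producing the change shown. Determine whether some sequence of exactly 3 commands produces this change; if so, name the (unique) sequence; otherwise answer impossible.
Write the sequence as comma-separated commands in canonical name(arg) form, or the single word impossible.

from: config: θ0=180°, θ1=90°
[1] after rotate(1, 90): config: θ0=180°, θ1=180°
[2] after rotate(1, 90): config: θ0=180°, θ1=270°
[3] after rotate(1, 90): config: θ0=180°, θ1=0°
uniquely the one of 27 3-step routes that fits.

rotate(1, 90), rotate(1, 90), rotate(1, 90)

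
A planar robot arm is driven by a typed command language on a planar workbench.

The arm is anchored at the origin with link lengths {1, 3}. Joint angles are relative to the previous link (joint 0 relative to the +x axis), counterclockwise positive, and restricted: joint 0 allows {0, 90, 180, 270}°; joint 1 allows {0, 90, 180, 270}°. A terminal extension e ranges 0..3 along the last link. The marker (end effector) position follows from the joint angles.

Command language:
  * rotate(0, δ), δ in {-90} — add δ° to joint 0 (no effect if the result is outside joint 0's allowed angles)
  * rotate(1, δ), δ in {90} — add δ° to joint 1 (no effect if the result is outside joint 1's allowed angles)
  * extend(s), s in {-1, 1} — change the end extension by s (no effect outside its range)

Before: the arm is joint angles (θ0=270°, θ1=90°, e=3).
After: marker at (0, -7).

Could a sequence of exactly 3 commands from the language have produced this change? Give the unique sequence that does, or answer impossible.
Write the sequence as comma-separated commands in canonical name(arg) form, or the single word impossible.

rotate(1, 90), rotate(1, 90), rotate(1, 90)

from: joint angles (θ0=270°, θ1=90°, e=3)
1. rotate(1, 90) → joint angles (θ0=270°, θ1=180°, e=3)
2. rotate(1, 90) → joint angles (θ0=270°, θ1=270°, e=3)
3. rotate(1, 90) → joint angles (θ0=270°, θ1=0°, e=3)
all 64 alternatives checked — unique.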